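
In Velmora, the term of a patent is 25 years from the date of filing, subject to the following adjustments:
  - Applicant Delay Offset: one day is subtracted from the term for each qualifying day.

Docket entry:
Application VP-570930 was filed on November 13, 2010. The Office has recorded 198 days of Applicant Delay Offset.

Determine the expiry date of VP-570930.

Base term: filing date + 25 years → 13 November 2035.
Applicant Delay Offset: −198 days → 29 April 2035.

2035-04-29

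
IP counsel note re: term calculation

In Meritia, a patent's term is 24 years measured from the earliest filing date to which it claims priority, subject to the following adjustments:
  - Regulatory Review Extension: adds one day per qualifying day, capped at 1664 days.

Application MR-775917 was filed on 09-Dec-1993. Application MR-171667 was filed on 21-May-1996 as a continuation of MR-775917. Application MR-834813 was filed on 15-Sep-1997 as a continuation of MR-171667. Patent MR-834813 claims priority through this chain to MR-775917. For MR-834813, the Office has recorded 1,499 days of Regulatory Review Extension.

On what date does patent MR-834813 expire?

2022-01-16

Earliest priority filing: 9 December 1993.
Base term: 9 December 1993 + 24 years → 9 December 2017.
Regulatory Review Extension: 1499 days (within the 1664-day cap) → +1499 days → 16 January 2022.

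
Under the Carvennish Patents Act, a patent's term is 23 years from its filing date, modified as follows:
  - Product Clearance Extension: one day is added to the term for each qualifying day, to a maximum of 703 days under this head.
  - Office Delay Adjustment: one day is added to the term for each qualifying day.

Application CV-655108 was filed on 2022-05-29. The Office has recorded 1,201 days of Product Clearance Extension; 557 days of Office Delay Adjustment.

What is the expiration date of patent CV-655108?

Base term: filing date + 23 years → 29 May 2045.
Product Clearance Extension: 1201 days claimed exceeds the 703-day cap, so +703 days → 2 May 2047.
Office Delay Adjustment: +557 days → 9 November 2048.

November 9, 2048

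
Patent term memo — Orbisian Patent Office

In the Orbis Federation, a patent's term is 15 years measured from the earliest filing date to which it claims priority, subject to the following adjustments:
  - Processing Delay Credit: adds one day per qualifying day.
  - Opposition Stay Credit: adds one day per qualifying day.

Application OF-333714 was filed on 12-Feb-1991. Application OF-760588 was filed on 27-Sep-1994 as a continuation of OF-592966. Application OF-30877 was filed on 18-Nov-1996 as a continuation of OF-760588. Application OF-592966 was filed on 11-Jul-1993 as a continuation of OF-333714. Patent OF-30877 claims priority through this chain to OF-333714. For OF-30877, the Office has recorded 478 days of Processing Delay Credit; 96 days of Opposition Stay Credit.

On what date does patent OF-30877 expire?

September 9, 2007

Earliest priority filing: 12 February 1991.
Base term: 12 February 1991 + 15 years → 12 February 2006.
Processing Delay Credit: +478 days → 5 June 2007.
Opposition Stay Credit: +96 days → 9 September 2007.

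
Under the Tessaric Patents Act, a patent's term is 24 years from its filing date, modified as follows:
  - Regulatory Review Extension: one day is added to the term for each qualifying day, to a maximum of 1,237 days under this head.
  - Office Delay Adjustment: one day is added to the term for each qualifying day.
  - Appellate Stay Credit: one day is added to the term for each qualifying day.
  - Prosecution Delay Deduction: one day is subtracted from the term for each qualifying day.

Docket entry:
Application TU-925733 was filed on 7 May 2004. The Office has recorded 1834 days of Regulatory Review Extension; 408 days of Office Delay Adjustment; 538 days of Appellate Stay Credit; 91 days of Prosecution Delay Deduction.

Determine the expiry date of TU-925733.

Base term: filing date + 24 years → 7 May 2028.
Regulatory Review Extension: 1834 days claimed exceeds the 1237-day cap, so +1237 days → 26 September 2031.
Office Delay Adjustment: +408 days → 7 November 2032.
Appellate Stay Credit: +538 days → 29 April 2034.
Prosecution Delay Deduction: −91 days → 28 January 2034.

January 28, 2034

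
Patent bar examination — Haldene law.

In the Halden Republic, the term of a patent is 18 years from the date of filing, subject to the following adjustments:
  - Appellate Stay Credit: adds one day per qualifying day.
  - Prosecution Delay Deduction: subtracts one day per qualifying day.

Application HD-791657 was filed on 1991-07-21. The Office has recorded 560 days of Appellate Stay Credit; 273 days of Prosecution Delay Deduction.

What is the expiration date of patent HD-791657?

Base term: filing date + 18 years → 21 July 2009.
Appellate Stay Credit: +560 days → 1 February 2011.
Prosecution Delay Deduction: −273 days → 4 May 2010.

May 4, 2010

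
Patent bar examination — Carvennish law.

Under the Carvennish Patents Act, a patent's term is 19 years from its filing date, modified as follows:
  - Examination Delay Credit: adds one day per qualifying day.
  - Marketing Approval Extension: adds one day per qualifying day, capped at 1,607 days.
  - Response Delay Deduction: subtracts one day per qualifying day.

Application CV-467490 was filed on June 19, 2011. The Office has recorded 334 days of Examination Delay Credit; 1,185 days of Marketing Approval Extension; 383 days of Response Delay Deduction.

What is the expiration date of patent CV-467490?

July 29, 2033

Base term: filing date + 19 years → 19 June 2030.
Examination Delay Credit: +334 days → 19 May 2031.
Marketing Approval Extension: 1185 days (within the 1607-day cap) → +1185 days → 16 August 2034.
Response Delay Deduction: −383 days → 29 July 2033.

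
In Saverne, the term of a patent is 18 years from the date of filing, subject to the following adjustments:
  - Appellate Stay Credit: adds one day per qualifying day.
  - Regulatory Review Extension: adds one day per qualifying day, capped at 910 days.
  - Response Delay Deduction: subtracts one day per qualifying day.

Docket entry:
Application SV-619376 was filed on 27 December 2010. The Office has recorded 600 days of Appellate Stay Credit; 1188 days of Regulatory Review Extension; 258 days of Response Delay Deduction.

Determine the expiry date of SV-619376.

Base term: filing date + 18 years → 27 December 2028.
Appellate Stay Credit: +600 days → 19 August 2030.
Regulatory Review Extension: 1188 days claimed exceeds the 910-day cap, so +910 days → 14 February 2033.
Response Delay Deduction: −258 days → 1 June 2032.

2032-06-01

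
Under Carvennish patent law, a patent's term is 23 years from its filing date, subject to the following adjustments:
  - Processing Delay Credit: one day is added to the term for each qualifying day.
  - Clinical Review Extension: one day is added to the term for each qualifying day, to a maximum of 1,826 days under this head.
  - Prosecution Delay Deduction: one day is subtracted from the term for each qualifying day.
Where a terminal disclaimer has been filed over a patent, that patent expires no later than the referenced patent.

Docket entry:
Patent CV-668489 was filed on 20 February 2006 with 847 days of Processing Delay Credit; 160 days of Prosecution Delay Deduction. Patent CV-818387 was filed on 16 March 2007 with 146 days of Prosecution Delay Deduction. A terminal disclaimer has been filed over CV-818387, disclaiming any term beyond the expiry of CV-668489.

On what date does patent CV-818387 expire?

2029-10-21

Natural term of CV-818387:
  Base: filing + 23 years → 16 March 2030.
  Prosecution Delay Deduction: −146 days → 21 October 2029.
Expiry of referenced patent CV-668489:
  Base: filing + 23 years → 20 February 2029.
  Processing Delay Credit: +847 days → 17 June 2031.
  Prosecution Delay Deduction: −160 days → 8 January 2031.
Terminal disclaimer: CV-818387 expires on the earlier of 21 October 2029 and 8 January 2031.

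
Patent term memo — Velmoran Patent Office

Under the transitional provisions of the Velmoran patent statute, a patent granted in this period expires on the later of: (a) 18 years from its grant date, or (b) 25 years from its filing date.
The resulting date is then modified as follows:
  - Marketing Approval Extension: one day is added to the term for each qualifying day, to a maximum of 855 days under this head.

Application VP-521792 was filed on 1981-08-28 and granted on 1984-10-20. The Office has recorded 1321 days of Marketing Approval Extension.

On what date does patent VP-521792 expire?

2008-12-30

(a) grant + 18 years → 20 October 2002.
(b) filing + 25 years → 28 August 2006.
Later of the two: 28 August 2006.
Marketing Approval Extension: 1321 days claimed exceeds the 855-day cap, so +855 days → 30 December 2008.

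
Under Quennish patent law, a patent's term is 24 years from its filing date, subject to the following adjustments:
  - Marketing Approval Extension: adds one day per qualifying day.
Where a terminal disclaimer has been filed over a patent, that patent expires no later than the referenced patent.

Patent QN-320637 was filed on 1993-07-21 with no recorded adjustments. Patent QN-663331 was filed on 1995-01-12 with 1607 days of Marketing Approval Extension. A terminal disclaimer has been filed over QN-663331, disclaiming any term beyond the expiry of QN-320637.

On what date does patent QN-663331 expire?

Natural term of QN-663331:
  Base: filing + 24 years → 12 January 2019.
  Marketing Approval Extension: +1607 days → 7 June 2023.
Expiry of referenced patent QN-320637:
  Base: filing + 24 years → 21 July 2017.
Terminal disclaimer: QN-663331 expires on the earlier of 7 June 2023 and 21 July 2017.

2017-07-21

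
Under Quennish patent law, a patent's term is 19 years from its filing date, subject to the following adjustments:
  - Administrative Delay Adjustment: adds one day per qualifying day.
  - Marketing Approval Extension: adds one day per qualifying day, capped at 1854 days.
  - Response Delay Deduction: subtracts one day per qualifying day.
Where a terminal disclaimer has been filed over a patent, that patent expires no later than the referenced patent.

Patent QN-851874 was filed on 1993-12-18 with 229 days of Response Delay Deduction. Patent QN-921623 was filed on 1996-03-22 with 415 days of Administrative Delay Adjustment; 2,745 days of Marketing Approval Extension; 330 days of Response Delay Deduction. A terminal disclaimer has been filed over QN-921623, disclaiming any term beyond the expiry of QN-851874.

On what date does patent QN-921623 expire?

2012-05-03

Natural term of QN-921623:
  Base: filing + 19 years → 22 March 2015.
  Administrative Delay Adjustment: +415 days → 10 May 2016.
  Marketing Approval Extension: 2745 days claimed exceeds the 1854-day cap, so +1854 days → 7 June 2021.
  Response Delay Deduction: −330 days → 12 July 2020.
Expiry of referenced patent QN-851874:
  Base: filing + 19 years → 18 December 2012.
  Response Delay Deduction: −229 days → 3 May 2012.
Terminal disclaimer: QN-921623 expires on the earlier of 12 July 2020 and 3 May 2012.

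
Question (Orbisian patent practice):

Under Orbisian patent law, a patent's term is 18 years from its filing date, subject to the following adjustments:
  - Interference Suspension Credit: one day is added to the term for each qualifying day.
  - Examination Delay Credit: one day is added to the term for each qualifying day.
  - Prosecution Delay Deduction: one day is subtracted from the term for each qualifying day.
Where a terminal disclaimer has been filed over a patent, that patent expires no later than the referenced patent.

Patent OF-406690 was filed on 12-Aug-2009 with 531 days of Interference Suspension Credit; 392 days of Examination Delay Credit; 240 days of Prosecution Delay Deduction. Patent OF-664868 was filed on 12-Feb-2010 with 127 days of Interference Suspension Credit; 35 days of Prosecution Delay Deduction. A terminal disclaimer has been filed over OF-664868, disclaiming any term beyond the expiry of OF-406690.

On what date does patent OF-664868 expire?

2028-05-14

Natural term of OF-664868:
  Base: filing + 18 years → 12 February 2028.
  Interference Suspension Credit: +127 days → 18 June 2028.
  Prosecution Delay Deduction: −35 days → 14 May 2028.
Expiry of referenced patent OF-406690:
  Base: filing + 18 years → 12 August 2027.
  Interference Suspension Credit: +531 days → 24 January 2029.
  Examination Delay Credit: +392 days → 20 February 2030.
  Prosecution Delay Deduction: −240 days → 25 June 2029.
Terminal disclaimer: OF-664868 expires on the earlier of 14 May 2028 and 25 June 2029.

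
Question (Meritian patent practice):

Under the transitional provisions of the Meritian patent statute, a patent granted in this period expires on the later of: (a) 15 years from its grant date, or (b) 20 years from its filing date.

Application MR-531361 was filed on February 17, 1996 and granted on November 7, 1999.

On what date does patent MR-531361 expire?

February 17, 2016

(a) grant + 15 years → 7 November 2014.
(b) filing + 20 years → 17 February 2016.
Later of the two: 17 February 2016.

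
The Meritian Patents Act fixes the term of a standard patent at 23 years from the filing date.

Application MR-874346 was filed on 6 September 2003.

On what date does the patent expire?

September 6, 2026

Filing date + 23 years → 6 September 2026.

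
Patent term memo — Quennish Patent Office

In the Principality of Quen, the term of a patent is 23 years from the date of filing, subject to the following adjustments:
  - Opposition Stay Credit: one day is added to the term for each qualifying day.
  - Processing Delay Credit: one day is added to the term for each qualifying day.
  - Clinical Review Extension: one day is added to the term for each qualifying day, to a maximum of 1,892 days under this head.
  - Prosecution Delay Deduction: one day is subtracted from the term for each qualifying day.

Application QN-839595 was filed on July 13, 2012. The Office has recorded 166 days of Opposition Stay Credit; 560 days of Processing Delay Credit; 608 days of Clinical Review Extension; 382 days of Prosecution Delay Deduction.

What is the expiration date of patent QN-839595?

2038-02-19

Base term: filing date + 23 years → 13 July 2035.
Opposition Stay Credit: +166 days → 26 December 2035.
Processing Delay Credit: +560 days → 8 July 2037.
Clinical Review Extension: 608 days (within the 1892-day cap) → +608 days → 8 March 2039.
Prosecution Delay Deduction: −382 days → 19 February 2038.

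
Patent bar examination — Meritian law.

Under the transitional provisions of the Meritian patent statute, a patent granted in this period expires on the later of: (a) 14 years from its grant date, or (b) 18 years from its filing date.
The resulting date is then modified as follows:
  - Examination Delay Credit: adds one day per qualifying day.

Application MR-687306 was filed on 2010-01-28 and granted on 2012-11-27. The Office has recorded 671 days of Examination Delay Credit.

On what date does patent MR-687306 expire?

(a) grant + 14 years → 27 November 2026.
(b) filing + 18 years → 28 January 2028.
Later of the two: 28 January 2028.
Examination Delay Credit: +671 days → 29 November 2029.

2029-11-29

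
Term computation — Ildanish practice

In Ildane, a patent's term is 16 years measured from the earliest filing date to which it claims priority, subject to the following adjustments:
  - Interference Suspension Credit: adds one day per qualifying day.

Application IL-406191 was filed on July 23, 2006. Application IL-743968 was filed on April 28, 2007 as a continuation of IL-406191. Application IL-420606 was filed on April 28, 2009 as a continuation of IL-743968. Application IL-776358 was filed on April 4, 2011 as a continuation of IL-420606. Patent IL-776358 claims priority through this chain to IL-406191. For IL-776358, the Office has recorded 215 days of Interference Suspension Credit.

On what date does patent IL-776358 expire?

2023-02-23

Earliest priority filing: 23 July 2006.
Base term: 23 July 2006 + 16 years → 23 July 2022.
Interference Suspension Credit: +215 days → 23 February 2023.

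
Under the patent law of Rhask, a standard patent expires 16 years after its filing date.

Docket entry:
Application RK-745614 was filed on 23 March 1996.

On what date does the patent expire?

March 23, 2012

Filing date + 16 years → 23 March 2012.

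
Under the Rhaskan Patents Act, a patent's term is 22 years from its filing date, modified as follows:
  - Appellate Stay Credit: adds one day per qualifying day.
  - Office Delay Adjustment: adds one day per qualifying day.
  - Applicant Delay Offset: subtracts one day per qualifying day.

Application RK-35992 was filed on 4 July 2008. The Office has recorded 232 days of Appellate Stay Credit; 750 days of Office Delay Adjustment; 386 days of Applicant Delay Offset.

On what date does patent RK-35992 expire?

2032-02-20

Base term: filing date + 22 years → 4 July 2030.
Appellate Stay Credit: +232 days → 21 February 2031.
Office Delay Adjustment: +750 days → 12 March 2033.
Applicant Delay Offset: −386 days → 20 February 2032.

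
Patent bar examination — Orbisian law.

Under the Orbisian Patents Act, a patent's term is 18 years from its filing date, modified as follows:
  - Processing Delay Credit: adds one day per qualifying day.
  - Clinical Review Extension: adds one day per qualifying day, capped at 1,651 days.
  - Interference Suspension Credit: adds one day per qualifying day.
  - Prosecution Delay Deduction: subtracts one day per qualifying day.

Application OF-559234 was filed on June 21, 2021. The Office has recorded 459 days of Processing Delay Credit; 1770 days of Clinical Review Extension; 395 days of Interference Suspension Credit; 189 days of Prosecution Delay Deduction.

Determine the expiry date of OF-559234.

October 23, 2045

Base term: filing date + 18 years → 21 June 2039.
Processing Delay Credit: +459 days → 22 September 2040.
Clinical Review Extension: 1770 days claimed exceeds the 1651-day cap, so +1651 days → 31 March 2045.
Interference Suspension Credit: +395 days → 30 April 2046.
Prosecution Delay Deduction: −189 days → 23 October 2045.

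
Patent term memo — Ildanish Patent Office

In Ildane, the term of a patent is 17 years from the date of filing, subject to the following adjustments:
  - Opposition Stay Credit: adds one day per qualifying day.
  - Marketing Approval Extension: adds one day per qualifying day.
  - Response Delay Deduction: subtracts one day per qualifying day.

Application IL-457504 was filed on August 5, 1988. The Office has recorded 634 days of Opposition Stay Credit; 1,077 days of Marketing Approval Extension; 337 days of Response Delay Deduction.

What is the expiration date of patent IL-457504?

Base term: filing date + 17 years → 5 August 2005.
Opposition Stay Credit: +634 days → 1 May 2007.
Marketing Approval Extension: +1077 days → 12 April 2010.
Response Delay Deduction: −337 days → 10 May 2009.

2009-05-10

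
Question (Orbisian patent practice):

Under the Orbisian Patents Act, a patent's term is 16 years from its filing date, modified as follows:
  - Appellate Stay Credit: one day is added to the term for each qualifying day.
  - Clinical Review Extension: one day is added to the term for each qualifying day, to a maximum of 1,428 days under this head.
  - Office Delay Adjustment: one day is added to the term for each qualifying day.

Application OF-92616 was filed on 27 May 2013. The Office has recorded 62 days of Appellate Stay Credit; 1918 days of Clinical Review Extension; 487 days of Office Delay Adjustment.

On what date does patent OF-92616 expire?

October 25, 2034

Base term: filing date + 16 years → 27 May 2029.
Appellate Stay Credit: +62 days → 28 July 2029.
Clinical Review Extension: 1918 days claimed exceeds the 1428-day cap, so +1428 days → 25 June 2033.
Office Delay Adjustment: +487 days → 25 October 2034.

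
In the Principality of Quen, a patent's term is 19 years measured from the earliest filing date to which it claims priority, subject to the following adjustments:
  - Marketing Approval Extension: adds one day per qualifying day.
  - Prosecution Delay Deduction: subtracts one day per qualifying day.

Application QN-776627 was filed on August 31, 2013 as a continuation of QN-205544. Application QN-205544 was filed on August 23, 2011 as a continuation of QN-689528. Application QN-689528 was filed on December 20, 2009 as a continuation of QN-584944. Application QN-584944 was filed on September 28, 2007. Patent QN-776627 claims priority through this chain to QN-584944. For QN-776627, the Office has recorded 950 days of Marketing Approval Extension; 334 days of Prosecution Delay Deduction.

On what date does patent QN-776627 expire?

Earliest priority filing: 28 September 2007.
Base term: 28 September 2007 + 19 years → 28 September 2026.
Marketing Approval Extension: +950 days → 5 May 2029.
Prosecution Delay Deduction: −334 days → 5 June 2028.

2028-06-05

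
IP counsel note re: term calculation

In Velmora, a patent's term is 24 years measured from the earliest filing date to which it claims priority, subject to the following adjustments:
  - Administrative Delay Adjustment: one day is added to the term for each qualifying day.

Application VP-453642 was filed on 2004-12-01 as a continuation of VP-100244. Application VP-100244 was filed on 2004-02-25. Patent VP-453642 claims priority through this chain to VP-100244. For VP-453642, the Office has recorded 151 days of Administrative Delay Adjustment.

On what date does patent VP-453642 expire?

2028-07-25

Earliest priority filing: 25 February 2004.
Base term: 25 February 2004 + 24 years → 25 February 2028.
Administrative Delay Adjustment: +151 days → 25 July 2028.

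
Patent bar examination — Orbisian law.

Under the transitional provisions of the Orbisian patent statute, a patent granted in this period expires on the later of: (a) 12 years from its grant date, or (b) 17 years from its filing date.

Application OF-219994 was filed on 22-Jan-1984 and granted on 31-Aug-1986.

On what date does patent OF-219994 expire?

(a) grant + 12 years → 31 August 1998.
(b) filing + 17 years → 22 January 2001.
Later of the two: 22 January 2001.

January 22, 2001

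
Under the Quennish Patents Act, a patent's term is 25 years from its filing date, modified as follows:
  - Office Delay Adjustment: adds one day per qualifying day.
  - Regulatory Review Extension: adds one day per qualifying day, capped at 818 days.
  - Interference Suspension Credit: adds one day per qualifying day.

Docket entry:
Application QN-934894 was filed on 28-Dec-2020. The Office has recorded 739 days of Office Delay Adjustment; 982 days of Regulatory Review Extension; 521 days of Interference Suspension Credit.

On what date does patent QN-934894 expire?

2051-09-06

Base term: filing date + 25 years → 28 December 2045.
Office Delay Adjustment: +739 days → 6 January 2048.
Regulatory Review Extension: 982 days claimed exceeds the 818-day cap, so +818 days → 3 April 2050.
Interference Suspension Credit: +521 days → 6 September 2051.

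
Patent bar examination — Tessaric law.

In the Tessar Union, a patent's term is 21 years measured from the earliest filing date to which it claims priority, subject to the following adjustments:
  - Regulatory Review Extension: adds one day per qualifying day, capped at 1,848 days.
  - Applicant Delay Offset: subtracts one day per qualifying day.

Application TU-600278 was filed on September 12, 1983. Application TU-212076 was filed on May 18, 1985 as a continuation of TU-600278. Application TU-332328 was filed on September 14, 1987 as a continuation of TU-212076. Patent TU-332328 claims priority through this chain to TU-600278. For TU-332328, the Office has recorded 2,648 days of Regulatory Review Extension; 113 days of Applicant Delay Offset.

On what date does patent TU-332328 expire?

Earliest priority filing: 12 September 1983.
Base term: 12 September 1983 + 21 years → 12 September 2004.
Regulatory Review Extension: 2648 days claimed exceeds the 1848-day cap, so +1848 days → 4 October 2009.
Applicant Delay Offset: −113 days → 13 June 2009.

June 13, 2009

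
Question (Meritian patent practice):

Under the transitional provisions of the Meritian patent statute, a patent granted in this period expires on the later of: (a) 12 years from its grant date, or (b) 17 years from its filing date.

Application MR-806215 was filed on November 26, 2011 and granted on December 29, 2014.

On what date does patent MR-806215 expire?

(a) grant + 12 years → 29 December 2026.
(b) filing + 17 years → 26 November 2028.
Later of the two: 26 November 2028.

2028-11-26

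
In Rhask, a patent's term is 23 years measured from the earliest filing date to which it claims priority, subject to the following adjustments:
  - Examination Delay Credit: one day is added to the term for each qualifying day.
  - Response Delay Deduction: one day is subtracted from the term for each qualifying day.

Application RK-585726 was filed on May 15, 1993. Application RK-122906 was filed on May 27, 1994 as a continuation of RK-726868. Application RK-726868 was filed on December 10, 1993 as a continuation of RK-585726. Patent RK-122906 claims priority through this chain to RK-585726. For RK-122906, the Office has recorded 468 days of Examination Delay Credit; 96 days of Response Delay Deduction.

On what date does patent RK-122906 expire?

Earliest priority filing: 15 May 1993.
Base term: 15 May 1993 + 23 years → 15 May 2016.
Examination Delay Credit: +468 days → 26 August 2017.
Response Delay Deduction: −96 days → 22 May 2017.

May 22, 2017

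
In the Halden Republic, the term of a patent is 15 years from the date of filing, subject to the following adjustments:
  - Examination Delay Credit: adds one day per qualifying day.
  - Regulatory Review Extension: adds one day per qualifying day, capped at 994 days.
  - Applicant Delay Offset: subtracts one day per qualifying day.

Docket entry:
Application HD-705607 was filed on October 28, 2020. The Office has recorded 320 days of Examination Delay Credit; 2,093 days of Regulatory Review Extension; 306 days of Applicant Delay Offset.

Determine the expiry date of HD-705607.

August 1, 2038

Base term: filing date + 15 years → 28 October 2035.
Examination Delay Credit: +320 days → 12 September 2036.
Regulatory Review Extension: 2093 days claimed exceeds the 994-day cap, so +994 days → 3 June 2039.
Applicant Delay Offset: −306 days → 1 August 2038.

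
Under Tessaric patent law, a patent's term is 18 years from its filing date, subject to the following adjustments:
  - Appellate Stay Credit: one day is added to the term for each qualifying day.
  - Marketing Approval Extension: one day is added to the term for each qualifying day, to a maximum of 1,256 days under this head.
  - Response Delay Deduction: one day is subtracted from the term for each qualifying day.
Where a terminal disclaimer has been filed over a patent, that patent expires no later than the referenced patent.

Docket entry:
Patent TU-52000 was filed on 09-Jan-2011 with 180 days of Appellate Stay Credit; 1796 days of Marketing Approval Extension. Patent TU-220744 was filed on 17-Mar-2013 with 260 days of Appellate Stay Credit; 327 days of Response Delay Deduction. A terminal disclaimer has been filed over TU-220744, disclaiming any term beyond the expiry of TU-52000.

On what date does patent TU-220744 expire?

2031-01-09

Natural term of TU-220744:
  Base: filing + 18 years → 17 March 2031.
  Appellate Stay Credit: +260 days → 2 December 2031.
  Response Delay Deduction: −327 days → 9 January 2031.
Expiry of referenced patent TU-52000:
  Base: filing + 18 years → 9 January 2029.
  Appellate Stay Credit: +180 days → 8 July 2029.
  Marketing Approval Extension: 1796 days claimed exceeds the 1256-day cap, so +1256 days → 15 December 2032.
Terminal disclaimer: TU-220744 expires on the earlier of 9 January 2031 and 15 December 2032.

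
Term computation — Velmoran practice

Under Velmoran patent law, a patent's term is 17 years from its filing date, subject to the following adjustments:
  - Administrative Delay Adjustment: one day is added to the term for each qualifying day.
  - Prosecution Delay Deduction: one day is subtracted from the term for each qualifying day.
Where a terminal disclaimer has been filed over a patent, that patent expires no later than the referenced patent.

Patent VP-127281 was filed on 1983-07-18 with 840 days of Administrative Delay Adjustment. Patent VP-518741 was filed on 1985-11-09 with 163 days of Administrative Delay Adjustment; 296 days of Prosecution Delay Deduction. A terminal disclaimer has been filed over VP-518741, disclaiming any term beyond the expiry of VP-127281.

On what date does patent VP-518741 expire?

June 29, 2002

Natural term of VP-518741:
  Base: filing + 17 years → 9 November 2002.
  Administrative Delay Adjustment: +163 days → 21 April 2003.
  Prosecution Delay Deduction: −296 days → 29 June 2002.
Expiry of referenced patent VP-127281:
  Base: filing + 17 years → 18 July 2000.
  Administrative Delay Adjustment: +840 days → 5 November 2002.
Terminal disclaimer: VP-518741 expires on the earlier of 29 June 2002 and 5 November 2002.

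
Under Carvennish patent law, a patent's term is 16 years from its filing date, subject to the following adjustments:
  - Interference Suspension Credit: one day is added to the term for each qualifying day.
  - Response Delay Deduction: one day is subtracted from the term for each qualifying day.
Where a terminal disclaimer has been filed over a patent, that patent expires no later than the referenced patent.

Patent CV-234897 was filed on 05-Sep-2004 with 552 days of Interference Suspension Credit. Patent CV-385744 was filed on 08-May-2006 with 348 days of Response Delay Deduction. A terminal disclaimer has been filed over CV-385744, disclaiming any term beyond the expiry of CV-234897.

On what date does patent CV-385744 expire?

May 25, 2021

Natural term of CV-385744:
  Base: filing + 16 years → 8 May 2022.
  Response Delay Deduction: −348 days → 25 May 2021.
Expiry of referenced patent CV-234897:
  Base: filing + 16 years → 5 September 2020.
  Interference Suspension Credit: +552 days → 11 March 2022.
Terminal disclaimer: CV-385744 expires on the earlier of 25 May 2021 and 11 March 2022.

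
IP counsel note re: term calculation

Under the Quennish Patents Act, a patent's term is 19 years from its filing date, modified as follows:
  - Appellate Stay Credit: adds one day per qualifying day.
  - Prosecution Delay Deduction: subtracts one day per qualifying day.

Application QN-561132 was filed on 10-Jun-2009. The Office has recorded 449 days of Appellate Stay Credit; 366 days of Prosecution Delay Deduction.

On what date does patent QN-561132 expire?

2028-09-01

Base term: filing date + 19 years → 10 June 2028.
Appellate Stay Credit: +449 days → 2 September 2029.
Prosecution Delay Deduction: −366 days → 1 September 2028.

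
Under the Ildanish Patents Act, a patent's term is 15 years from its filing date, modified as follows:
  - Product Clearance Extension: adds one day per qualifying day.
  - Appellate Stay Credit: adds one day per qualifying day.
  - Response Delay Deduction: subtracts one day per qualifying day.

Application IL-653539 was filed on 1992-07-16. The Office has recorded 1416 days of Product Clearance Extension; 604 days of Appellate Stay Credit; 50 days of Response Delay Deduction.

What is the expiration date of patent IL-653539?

Base term: filing date + 15 years → 16 July 2007.
Product Clearance Extension: +1416 days → 1 June 2011.
Appellate Stay Credit: +604 days → 25 January 2013.
Response Delay Deduction: −50 days → 6 December 2012.

2012-12-06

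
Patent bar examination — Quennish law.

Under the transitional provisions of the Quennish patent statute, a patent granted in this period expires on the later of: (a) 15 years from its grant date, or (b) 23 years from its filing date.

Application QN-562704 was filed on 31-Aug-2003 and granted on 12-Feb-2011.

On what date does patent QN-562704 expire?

2026-08-31

(a) grant + 15 years → 12 February 2026.
(b) filing + 23 years → 31 August 2026.
Later of the two: 31 August 2026.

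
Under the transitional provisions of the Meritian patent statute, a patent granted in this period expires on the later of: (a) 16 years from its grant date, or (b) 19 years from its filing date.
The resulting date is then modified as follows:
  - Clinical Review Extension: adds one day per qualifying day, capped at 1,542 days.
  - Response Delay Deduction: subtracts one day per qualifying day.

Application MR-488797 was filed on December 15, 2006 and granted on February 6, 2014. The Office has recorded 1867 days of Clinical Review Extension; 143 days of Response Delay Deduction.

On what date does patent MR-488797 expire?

(a) grant + 16 years → 6 February 2030.
(b) filing + 19 years → 15 December 2025.
Later of the two: 6 February 2030.
Clinical Review Extension: 1867 days claimed exceeds the 1542-day cap, so +1542 days → 28 April 2034.
Response Delay Deduction: −143 days → 6 December 2033.

December 6, 2033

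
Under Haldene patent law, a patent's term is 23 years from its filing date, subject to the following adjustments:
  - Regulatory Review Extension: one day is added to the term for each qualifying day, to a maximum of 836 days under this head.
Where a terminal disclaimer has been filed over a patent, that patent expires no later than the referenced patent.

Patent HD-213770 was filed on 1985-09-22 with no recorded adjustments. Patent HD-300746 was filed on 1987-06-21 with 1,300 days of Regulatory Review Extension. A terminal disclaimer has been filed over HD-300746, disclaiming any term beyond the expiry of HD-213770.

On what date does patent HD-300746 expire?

Natural term of HD-300746:
  Base: filing + 23 years → 21 June 2010.
  Regulatory Review Extension: 1300 days claimed exceeds the 836-day cap, so +836 days → 4 October 2012.
Expiry of referenced patent HD-213770:
  Base: filing + 23 years → 22 September 2008.
Terminal disclaimer: HD-300746 expires on the earlier of 4 October 2012 and 22 September 2008.

2008-09-22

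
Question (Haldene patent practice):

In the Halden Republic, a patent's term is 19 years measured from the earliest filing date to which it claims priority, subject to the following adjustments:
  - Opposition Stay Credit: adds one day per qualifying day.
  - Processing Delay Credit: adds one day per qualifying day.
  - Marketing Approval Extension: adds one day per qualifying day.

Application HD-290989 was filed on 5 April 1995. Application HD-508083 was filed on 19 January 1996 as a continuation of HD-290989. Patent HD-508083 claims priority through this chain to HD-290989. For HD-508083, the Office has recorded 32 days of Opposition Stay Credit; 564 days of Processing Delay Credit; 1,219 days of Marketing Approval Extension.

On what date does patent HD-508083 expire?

2019-03-25

Earliest priority filing: 5 April 1995.
Base term: 5 April 1995 + 19 years → 5 April 2014.
Opposition Stay Credit: +32 days → 7 May 2014.
Processing Delay Credit: +564 days → 22 November 2015.
Marketing Approval Extension: +1219 days → 25 March 2019.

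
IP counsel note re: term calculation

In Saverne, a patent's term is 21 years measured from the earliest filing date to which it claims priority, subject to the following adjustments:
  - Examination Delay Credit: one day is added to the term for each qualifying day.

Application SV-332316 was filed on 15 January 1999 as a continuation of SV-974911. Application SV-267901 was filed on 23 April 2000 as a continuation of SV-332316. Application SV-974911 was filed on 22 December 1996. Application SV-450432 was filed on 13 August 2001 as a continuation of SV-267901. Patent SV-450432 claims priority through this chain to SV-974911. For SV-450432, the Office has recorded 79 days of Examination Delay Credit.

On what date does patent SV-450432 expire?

March 11, 2018

Earliest priority filing: 22 December 1996.
Base term: 22 December 1996 + 21 years → 22 December 2017.
Examination Delay Credit: +79 days → 11 March 2018.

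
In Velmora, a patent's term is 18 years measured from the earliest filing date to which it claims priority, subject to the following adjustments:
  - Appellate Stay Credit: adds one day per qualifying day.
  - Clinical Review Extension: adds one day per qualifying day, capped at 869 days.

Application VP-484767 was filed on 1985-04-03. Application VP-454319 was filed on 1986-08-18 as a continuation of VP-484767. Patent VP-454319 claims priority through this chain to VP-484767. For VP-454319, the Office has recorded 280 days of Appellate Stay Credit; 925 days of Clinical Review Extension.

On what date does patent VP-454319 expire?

2006-05-26

Earliest priority filing: 3 April 1985.
Base term: 3 April 1985 + 18 years → 3 April 2003.
Appellate Stay Credit: +280 days → 8 January 2004.
Clinical Review Extension: 925 days claimed exceeds the 869-day cap, so +869 days → 26 May 2006.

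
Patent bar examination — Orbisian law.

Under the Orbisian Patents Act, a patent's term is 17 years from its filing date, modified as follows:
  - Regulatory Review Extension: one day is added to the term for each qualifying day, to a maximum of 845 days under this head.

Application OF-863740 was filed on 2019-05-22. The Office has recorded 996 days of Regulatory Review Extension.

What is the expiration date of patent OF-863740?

2038-09-14

Base term: filing date + 17 years → 22 May 2036.
Regulatory Review Extension: 996 days claimed exceeds the 845-day cap, so +845 days → 14 September 2038.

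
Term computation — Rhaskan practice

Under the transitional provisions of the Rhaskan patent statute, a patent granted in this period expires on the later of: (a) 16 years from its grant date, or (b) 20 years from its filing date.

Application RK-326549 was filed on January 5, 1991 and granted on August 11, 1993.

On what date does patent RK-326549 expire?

(a) grant + 16 years → 11 August 2009.
(b) filing + 20 years → 5 January 2011.
Later of the two: 5 January 2011.

January 5, 2011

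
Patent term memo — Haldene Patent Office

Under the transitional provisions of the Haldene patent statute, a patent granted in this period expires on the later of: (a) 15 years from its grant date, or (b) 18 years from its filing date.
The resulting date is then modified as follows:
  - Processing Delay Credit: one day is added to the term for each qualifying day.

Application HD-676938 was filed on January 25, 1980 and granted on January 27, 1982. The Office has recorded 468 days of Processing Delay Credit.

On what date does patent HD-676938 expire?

1999-05-08

(a) grant + 15 years → 27 January 1997.
(b) filing + 18 years → 25 January 1998.
Later of the two: 25 January 1998.
Processing Delay Credit: +468 days → 8 May 1999.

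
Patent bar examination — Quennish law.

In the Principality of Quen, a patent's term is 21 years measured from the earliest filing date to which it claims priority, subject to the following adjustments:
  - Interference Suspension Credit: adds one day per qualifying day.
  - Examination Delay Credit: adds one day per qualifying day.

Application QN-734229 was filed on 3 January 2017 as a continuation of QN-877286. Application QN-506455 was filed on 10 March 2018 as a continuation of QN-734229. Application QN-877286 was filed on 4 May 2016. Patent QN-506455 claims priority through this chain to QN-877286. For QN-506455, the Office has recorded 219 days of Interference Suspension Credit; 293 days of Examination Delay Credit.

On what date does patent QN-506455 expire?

Earliest priority filing: 4 May 2016.
Base term: 4 May 2016 + 21 years → 4 May 2037.
Interference Suspension Credit: +219 days → 9 December 2037.
Examination Delay Credit: +293 days → 28 September 2038.

September 28, 2038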